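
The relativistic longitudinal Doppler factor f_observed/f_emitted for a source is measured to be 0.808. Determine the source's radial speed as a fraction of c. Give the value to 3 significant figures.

β ≈ 0.210

f_obs/f_src = √((1−β)/(1+β)) = 0.808  ⇒  (1−β)/(1+β) = 0.65286
β = |1 − D²|/(1 + D²) = |1 − 0.65286|/(1 + 0.65286) = 0.210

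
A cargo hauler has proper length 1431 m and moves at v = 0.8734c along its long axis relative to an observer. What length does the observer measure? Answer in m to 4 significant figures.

γ = 1/√(1 − 0.8734²) = 2.05337
Length contraction: L = L₀/γ = 1431/2.05337 = 696.9 m

L ≈ 696.9 m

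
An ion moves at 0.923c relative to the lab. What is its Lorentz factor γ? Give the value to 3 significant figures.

γ = 1/√(1 − β²) = 1/√(1 − 0.923²) = 1/√(0.14807) = 2.60

γ ≈ 2.60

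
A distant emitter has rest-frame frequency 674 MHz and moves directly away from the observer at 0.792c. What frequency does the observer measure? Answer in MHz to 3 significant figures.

Relativistic Doppler: f_obs = f_src √((1−β)/(1+β))
= 674 × √(0.20800/1.7920) = 674 × 0.34069 = 230 MHz

f_obs ≈ 230 MHz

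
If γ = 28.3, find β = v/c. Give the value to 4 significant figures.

β ≈ 0.9994

β = √(1 − 1/γ²) = √(1 − 1/28.3²) = √(0.998751) = 0.9994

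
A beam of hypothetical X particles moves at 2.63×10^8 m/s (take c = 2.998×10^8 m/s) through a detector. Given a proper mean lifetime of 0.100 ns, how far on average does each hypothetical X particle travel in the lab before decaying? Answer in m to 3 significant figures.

β = v/c = 2.63×10^8 / 2.998×10^8 = 0.87725
γ = 1/√(1 − 0.87725²) = 2.0832
Dilated lifetime: Δt = γτ₀ = 2.0832 × 0.100 ns = 0.20832 ns
d = vΔt = 0.87725c × 0.20832 ns = 2.6300×10^8 m/s × 2.0832×10^-10 s = 0.0548 m

d ≈ 0.0548 m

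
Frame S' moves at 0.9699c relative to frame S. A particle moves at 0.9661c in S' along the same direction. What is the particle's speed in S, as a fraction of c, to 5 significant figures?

u ≈ 0.99947c

Relativistic velocity addition: u = (u' + v)/(1 + u'v/c²)
= (0.9661 + 0.9699)/(1 + 0.9661×0.9699) = 1.9360/1.937020 = 0.99947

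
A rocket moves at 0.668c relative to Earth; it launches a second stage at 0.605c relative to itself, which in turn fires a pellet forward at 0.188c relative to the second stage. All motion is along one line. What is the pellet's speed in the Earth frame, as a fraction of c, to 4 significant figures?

Compose boost 2: (0.605 + 0.668)/(1 + 0.605×0.668) = 1.273/1.40414 = 0.906605
Compose boost 3: (0.188 + 0.906605)/(1 + 0.188×0.906605) = 1.09460/1.17044 = 0.9352

u ≈ 0.9352c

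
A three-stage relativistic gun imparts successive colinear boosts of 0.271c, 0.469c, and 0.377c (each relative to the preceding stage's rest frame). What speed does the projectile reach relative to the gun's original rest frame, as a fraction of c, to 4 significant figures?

Compose boost 2: (0.469 + 0.271)/(1 + 0.469×0.271) = 0.7400/1.12710 = 0.656553
Compose boost 3: (0.377 + 0.656553)/(1 + 0.377×0.656553) = 1.03355/1.24752 = 0.8285

u ≈ 0.8285c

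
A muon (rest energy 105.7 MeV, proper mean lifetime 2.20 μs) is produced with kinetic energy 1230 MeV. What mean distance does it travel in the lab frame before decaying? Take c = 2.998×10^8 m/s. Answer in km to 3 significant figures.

d ≈ 8.31 km

γ = 1 + K/(m₀c²) = 1 + 1230/105.7 = 12.637
β = √(1 − 1/γ²) = 0.99686
Dilated lifetime: γτ₀ = 12.637 × 2.20 μs = 27.801 μs
d = βc·γτ₀ = 0.99686 × (2.998×10^8 m/s) × 2.7801×10^-5 s = 8.31 km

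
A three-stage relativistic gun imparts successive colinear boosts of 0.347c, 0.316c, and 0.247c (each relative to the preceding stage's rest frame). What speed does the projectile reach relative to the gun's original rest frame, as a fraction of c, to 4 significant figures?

u ≈ 0.7359c

Compose boost 2: (0.316 + 0.347)/(1 + 0.316×0.347) = 0.6630/1.10965 = 0.597485
Compose boost 3: (0.247 + 0.597485)/(1 + 0.247×0.597485) = 0.844485/1.14758 = 0.7359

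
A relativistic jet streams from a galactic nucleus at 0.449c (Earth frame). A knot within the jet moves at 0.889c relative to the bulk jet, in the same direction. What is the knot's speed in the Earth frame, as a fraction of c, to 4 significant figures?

u ≈ 0.9563c

Relativistic velocity addition: u = (u' + v)/(1 + u'v/c²)
= (0.889 + 0.449)/(1 + 0.889×0.449) = 1.338/1.39916 = 0.9563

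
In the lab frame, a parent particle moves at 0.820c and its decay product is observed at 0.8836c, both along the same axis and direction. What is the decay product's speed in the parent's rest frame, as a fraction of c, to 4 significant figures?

u' ≈ 0.2309c

Inverse velocity addition: u' = (u − v)/(1 − uv/c²)
= (0.8836 − 0.820)/(1 − 0.8836×0.820) = 0.06360/0.275448 = 0.2309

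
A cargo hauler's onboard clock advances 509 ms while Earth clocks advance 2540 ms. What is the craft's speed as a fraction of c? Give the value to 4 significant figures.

γ = Δt/τ₀ = 2540/509 = 4.99018
β = √(1 − 1/γ²) = √(1 − 1/4.99018²) = 0.9797

β ≈ 0.9797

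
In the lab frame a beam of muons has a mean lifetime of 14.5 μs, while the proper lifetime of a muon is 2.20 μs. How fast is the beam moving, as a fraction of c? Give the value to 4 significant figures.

γ = Δt/τ₀ = 14.5/2.20 = 6.59091
β = √(1 − 1/γ²) = √(1 − 1/6.59091²) = 0.9884

β ≈ 0.9884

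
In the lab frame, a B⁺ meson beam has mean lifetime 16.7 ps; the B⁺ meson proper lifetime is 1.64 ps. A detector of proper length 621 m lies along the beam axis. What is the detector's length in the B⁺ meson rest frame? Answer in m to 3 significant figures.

L ≈ 61.0 m

Time dilation ⇒ γ = Δt/τ₀ = 16.7/1.64 = 10.183
Length contraction: L = L₀/γ = 621/10.183 = 61.0 m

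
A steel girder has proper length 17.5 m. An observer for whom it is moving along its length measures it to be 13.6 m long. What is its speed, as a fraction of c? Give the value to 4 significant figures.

β ≈ 0.6293

γ = L₀/L = 17.5/13.6 = 1.28676
β = √(1 − 1/γ²) = 0.6293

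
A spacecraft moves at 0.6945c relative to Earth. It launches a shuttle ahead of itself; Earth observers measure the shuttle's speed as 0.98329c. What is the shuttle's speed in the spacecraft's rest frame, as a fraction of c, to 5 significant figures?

Inverse velocity addition: u' = (u − v)/(1 − uv/c²)
= (0.98329 − 0.6945)/(1 − 0.98329×0.6945) = 0.28879/0.3171051 = 0.91071

u' ≈ 0.91071c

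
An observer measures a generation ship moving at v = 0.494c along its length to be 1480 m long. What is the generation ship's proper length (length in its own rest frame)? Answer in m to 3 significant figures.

γ = 1/√(1 − 0.494²) = 1.1501
L₀ = γL = 1.1501 × 1480 = 1700 m

L₀ ≈ 1700 m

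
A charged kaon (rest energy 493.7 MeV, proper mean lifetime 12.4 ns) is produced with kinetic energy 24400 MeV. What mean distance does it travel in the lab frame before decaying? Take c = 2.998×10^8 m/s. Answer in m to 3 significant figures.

γ = 1 + K/(m₀c²) = 1 + 24400/493.7 = 50.423
β = √(1 − 1/γ²) = 0.99980
Dilated lifetime: γτ₀ = 50.423 × 12.4 ns = 625.24 ns
d = βc·γτ₀ = 0.99980 × (2.998×10^8 m/s) × 6.2524×10^-7 s = 187 m

d ≈ 187 m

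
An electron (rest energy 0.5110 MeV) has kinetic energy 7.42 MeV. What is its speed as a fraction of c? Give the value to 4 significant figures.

β ≈ 0.9979

γ = 1 + K/(m₀c²) = 1 + 7.42/0.5110 = 15.5205
β = √(1 − 1/γ²) = 0.9979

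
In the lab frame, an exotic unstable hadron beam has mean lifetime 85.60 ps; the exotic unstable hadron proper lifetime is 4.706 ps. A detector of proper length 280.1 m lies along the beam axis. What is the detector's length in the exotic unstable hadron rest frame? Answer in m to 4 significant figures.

L ≈ 15.40 m

Time dilation ⇒ γ = Δt/τ₀ = 85.60/4.706 = 18.1895
Length contraction: L = L₀/γ = 280.1/18.1895 = 15.40 m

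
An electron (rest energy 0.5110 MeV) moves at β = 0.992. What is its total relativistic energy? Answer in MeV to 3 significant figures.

E ≈ 4.05 MeV

γ = 1/√(1 − 0.992²) = 7.9216
E = γm₀c² = 7.9216 × 0.5110 MeV = 4.05 MeV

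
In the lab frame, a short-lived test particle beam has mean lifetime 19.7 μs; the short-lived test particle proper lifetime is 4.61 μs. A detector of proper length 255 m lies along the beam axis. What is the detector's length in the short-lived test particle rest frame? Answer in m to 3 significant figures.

Time dilation ⇒ γ = Δt/τ₀ = 19.7/4.61 = 4.2733
Length contraction: L = L₀/γ = 255/4.2733 = 59.7 m

L ≈ 59.7 m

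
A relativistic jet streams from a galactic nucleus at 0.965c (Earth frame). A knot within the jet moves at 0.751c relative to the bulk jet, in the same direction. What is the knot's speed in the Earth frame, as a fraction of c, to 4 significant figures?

Relativistic velocity addition: u = (u' + v)/(1 + u'v/c²)
= (0.751 + 0.965)/(1 + 0.751×0.965) = 1.716/1.72471 = 0.9949

u ≈ 0.9949c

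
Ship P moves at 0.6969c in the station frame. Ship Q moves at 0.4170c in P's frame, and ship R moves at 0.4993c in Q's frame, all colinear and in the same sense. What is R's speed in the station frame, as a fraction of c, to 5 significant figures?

Compose boost 2: (0.4170 + 0.6969)/(1 + 0.4170×0.6969) = 1.1139/1.290607 = 0.8630821
Compose boost 3: (0.4993 + 0.8630821)/(1 + 0.4993×0.8630821) = 1.362382/1.430937 = 0.95209

u ≈ 0.95209c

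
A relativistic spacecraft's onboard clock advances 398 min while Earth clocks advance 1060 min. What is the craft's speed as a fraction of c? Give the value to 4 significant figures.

β ≈ 0.9268

γ = Δt/τ₀ = 1060/398 = 2.66332
β = √(1 − 1/γ²) = √(1 − 1/2.66332²) = 0.9268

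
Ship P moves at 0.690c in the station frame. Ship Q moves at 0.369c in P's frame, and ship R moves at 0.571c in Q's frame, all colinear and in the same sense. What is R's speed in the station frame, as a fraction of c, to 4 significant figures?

u ≈ 0.9549c

Compose boost 2: (0.369 + 0.690)/(1 + 0.369×0.690) = 1.059/1.25461 = 0.844087
Compose boost 3: (0.571 + 0.844087)/(1 + 0.571×0.844087) = 1.41509/1.48197 = 0.9549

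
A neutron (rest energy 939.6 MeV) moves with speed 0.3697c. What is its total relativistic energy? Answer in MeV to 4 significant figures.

γ = 1/√(1 − 0.3697²) = 1.07625
E = γm₀c² = 1.07625 × 939.6 MeV = 1011 MeV

E ≈ 1011 MeV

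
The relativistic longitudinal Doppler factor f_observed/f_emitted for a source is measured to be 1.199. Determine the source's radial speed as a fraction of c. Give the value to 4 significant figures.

f_obs/f_src = √((1+β)/(1−β)) = 1.199  ⇒  (1+β)/(1−β) = 1.43760
β = |1 − D²|/(1 + D²) = |1 − 1.43760|/(1 + 1.43760) = 0.1795

β ≈ 0.1795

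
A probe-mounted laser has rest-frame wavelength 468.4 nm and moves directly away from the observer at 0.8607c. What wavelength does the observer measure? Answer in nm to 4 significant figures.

Relativistic Doppler: λ_obs = λ_src √((1+β)/(1−β))
= 468.4 × √(1.86070/0.139300) = 468.4 × 3.65479 = 1712 nm

λ_obs ≈ 1712 nm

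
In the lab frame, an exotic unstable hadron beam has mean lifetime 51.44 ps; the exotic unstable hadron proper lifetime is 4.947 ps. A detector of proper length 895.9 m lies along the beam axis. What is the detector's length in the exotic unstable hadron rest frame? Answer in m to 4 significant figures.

L ≈ 86.16 m

Time dilation ⇒ γ = Δt/τ₀ = 51.44/4.947 = 10.3982
Length contraction: L = L₀/γ = 895.9/10.3982 = 86.16 m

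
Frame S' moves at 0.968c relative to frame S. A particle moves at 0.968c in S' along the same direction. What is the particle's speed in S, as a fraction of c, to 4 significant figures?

Relativistic velocity addition: u = (u' + v)/(1 + u'v/c²)
= (0.968 + 0.968)/(1 + 0.968×0.968) = 1.936/1.93702 = 0.9995

u ≈ 0.9995c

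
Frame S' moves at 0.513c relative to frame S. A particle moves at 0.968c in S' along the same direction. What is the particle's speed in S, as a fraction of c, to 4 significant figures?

Relativistic velocity addition: u = (u' + v)/(1 + u'v/c²)
= (0.968 + 0.513)/(1 + 0.968×0.513) = 1.481/1.49658 = 0.9896

u ≈ 0.9896c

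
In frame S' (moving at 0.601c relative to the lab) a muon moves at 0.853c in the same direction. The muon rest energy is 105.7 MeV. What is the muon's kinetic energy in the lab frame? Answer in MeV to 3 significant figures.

K ≈ 278 MeV

u_lab = (0.853 + 0.601)/(1 + 0.853×0.601) = 0.961225
γ = 1/√(1 − 0.961225²) = 3.6263
K = (γ − 1)m₀c² = (3.6263 − 1) × 105.7 = 2.6263 × 105.7 = 278 MeV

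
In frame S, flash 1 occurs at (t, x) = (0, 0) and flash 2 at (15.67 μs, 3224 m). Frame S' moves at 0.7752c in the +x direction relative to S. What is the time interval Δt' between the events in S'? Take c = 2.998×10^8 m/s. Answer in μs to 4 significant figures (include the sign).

γ = 1/√(1 − 0.7752²) = 1.58299
Δt' = γ(Δt − vΔx/c²) = 1.58299 × (15.67 μs − 0.7752×3224 m / (2.998×10^8 m/s))
= 1.58299 × (7.33363 μs) = 11.61 μs

Δt' ≈ 11.61 μs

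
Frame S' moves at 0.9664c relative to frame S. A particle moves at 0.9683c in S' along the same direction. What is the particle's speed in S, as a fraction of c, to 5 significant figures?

Relativistic velocity addition: u = (u' + v)/(1 + u'v/c²)
= (0.9683 + 0.9664)/(1 + 0.9683×0.9664) = 1.9347/1.935765 = 0.99945

u ≈ 0.99945c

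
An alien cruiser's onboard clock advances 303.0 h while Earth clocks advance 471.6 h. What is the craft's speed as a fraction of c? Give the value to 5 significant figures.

β ≈ 0.76629

γ = Δt/τ₀ = 471.6/303.0 = 1.556436
β = √(1 − 1/γ²) = √(1 − 1/1.556436²) = 0.76629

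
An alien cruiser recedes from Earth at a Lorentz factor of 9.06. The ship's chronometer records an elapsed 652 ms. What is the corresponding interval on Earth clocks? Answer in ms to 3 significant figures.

γ = 9.06 (given)
Time dilation: Δt = γτ₀ = 9.06 × 652 ms = 5910 ms

Δt ≈ 5910 ms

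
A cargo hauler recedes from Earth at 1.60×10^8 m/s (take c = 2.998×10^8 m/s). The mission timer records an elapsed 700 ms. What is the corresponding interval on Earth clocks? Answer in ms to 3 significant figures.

β = v/c = 1.60×10^8 / 2.998×10^8 = 0.53369
γ = 1/√(1 − 0.53369²) = 1.1825
Time dilation: Δt = γτ₀ = 1.1825 × 700 ms = 828 ms

Δt ≈ 828 ms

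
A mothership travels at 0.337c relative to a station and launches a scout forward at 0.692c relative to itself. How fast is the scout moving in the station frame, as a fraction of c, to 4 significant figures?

u ≈ 0.8344c

Compose boost 2: (0.692 + 0.337)/(1 + 0.692×0.337) = 1.029/1.23320 = 0.8344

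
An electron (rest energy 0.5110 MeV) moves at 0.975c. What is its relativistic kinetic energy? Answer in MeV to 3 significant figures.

γ = 1/√(1 − 0.975²) = 4.5004
K = (γ − 1)m₀c² = (4.5004 − 1) × 0.5110 MeV = 3.5004 × 0.5110 MeV = 1.79 MeV

K ≈ 1.79 MeV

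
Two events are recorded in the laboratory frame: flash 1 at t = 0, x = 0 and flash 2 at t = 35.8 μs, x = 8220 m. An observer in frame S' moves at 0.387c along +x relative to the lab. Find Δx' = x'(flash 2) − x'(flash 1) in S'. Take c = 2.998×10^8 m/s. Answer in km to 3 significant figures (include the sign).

Δx' ≈ 4.41 km

γ = 1/√(1 − 0.387²) = 1.0845
Δx' = γ(Δx − vΔt) = 1.0845 × (8220 m − 0.387×(2.998×10^8 m/s)×35.8×10^-6 s)
= 1.0845 × (4066.4 m) = 4.41 km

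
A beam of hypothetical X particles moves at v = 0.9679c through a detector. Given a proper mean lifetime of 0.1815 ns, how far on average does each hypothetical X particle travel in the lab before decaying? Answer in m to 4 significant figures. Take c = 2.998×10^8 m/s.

d ≈ 0.2095 m

γ = 1/√(1 − 0.9679²) = 3.97874
Dilated lifetime: Δt = γτ₀ = 3.97874 × 0.1815 ns = 0.722142 ns
d = vΔt = 0.9679c × 0.722142 ns = 2.90176×10^8 m/s × 7.22142×10^-10 s = 0.2095 m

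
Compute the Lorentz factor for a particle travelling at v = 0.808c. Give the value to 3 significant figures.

γ = 1/√(1 − β²) = 1/√(1 − 0.808²) = 1/√(0.34714) = 1.70

γ ≈ 1.70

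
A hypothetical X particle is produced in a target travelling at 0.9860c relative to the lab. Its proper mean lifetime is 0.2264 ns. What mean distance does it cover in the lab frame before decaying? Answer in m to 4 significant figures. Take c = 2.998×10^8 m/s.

γ = 1/√(1 − 0.9860²) = 5.99717
Dilated lifetime: Δt = γτ₀ = 5.99717 × 0.2264 ns = 1.35776 ns
d = vΔt = 0.9860c × 1.35776 ns = 2.95603×10^8 m/s × 1.35776×10^-9 s = 0.4014 m

d ≈ 0.4014 m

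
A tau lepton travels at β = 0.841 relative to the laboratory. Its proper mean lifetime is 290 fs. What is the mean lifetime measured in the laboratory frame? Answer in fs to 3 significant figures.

Δt ≈ 536 fs

γ = 1/√(1 − 0.841²) = 1.8483
Time dilation: Δt = γτ₀ = 1.8483 × 290 fs = 536 fs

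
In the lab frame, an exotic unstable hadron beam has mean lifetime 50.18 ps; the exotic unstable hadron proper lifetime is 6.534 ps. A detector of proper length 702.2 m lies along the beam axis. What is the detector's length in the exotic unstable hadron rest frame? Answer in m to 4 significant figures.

L ≈ 91.43 m

Time dilation ⇒ γ = Δt/τ₀ = 50.18/6.534 = 7.67983
Length contraction: L = L₀/γ = 702.2/7.67983 = 91.43 m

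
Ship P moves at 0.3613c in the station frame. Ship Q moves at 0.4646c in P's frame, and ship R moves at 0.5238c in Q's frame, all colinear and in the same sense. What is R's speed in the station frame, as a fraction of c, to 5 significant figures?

Compose boost 2: (0.4646 + 0.3613)/(1 + 0.4646×0.3613) = 0.82590/1.167860 = 0.7071909
Compose boost 3: (0.5238 + 0.7071909)/(1 + 0.5238×0.7071909) = 1.230991/1.370427 = 0.89825

u ≈ 0.89825c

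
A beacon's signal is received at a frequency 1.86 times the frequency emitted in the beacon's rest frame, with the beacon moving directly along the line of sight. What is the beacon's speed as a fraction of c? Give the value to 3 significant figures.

f_obs/f_src = √((1+β)/(1−β)) = 1.86  ⇒  (1+β)/(1−β) = 3.4596
β = |1 − D²|/(1 + D²) = |1 − 3.4596|/(1 + 3.4596) = 0.552

β ≈ 0.552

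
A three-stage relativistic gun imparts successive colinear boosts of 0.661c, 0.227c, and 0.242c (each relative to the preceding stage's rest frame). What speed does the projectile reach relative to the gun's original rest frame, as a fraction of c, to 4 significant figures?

Compose boost 2: (0.227 + 0.661)/(1 + 0.227×0.661) = 0.8880/1.15005 = 0.772142
Compose boost 3: (0.242 + 0.772142)/(1 + 0.242×0.772142) = 1.01414/1.18686 = 0.8545

u ≈ 0.8545c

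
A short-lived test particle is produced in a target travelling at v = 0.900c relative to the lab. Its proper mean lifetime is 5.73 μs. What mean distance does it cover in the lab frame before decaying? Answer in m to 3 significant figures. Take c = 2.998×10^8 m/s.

γ = 1/√(1 − 0.900²) = 2.2942
Dilated lifetime: Δt = γτ₀ = 2.2942 × 5.73 μs = 13.146 μs
d = vΔt = 0.900c × 13.146 μs = 2.6982×10^8 m/s × 1.3146×10^-5 s = 3550 m

d ≈ 3550 m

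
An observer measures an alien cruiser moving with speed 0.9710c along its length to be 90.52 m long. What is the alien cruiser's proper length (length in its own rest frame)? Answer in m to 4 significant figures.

γ = 1/√(1 − 0.9710²) = 4.18271
L₀ = γL = 4.18271 × 90.52 = 378.6 m

L₀ ≈ 378.6 m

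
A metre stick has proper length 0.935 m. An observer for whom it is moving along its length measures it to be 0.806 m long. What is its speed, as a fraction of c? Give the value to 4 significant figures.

β ≈ 0.5069

γ = L₀/L = 0.935/0.806 = 1.16005
β = √(1 − 1/γ²) = 0.5069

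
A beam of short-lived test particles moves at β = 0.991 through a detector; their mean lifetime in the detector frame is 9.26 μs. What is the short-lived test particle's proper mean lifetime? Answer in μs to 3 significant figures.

τ₀ ≈ 1.24 μs

γ = 1/√(1 − 0.991²) = 7.4704
Proper time: τ₀ = Δt/γ = 9.26/7.4704 = 1.24 μs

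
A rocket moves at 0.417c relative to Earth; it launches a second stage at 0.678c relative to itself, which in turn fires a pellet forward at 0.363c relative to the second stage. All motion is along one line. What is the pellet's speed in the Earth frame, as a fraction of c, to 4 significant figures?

Compose boost 2: (0.678 + 0.417)/(1 + 0.678×0.417) = 1.095/1.28273 = 0.853651
Compose boost 3: (0.363 + 0.853651)/(1 + 0.363×0.853651) = 1.21665/1.30988 = 0.9288

u ≈ 0.9288c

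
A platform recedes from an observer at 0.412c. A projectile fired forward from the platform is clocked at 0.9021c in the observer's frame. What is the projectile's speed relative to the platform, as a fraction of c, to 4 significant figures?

u' ≈ 0.7800c

Inverse velocity addition: u' = (u − v)/(1 − uv/c²)
= (0.9021 − 0.412)/(1 − 0.9021×0.412) = 0.4901/0.628335 = 0.7800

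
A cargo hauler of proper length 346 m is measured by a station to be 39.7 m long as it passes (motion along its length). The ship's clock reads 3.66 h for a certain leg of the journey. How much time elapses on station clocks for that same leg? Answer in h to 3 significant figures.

Length contraction ⇒ γ = L₀/L = 346/39.7 = 8.7154
Time dilation: Δt = γτ₀ = 8.7154 × 3.66 h = 31.9 h

Δt ≈ 31.9 h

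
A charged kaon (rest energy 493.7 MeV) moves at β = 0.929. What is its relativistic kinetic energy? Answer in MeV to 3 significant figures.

γ = 1/√(1 − 0.929²) = 2.7021
K = (γ − 1)m₀c² = (2.7021 − 1) × 493.7 MeV = 1.7021 × 493.7 MeV = 840 MeV

K ≈ 840 MeV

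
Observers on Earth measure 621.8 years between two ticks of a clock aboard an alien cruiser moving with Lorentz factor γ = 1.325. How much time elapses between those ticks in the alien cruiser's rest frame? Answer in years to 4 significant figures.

τ₀ ≈ 469.3 years

γ = 1.325 (given)
Proper time: τ₀ = Δt/γ = 621.8/1.325 = 469.3 years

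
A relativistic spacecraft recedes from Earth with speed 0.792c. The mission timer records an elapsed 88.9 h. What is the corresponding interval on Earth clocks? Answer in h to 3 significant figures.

Δt ≈ 146 h

γ = 1/√(1 − 0.792²) = 1.6379
Time dilation: Δt = γτ₀ = 1.6379 × 88.9 h = 146 h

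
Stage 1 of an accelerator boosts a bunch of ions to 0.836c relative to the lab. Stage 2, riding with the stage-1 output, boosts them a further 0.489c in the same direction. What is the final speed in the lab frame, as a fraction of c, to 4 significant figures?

u ≈ 0.9405c

Compose boost 2: (0.489 + 0.836)/(1 + 0.489×0.836) = 1.325/1.40880 = 0.9405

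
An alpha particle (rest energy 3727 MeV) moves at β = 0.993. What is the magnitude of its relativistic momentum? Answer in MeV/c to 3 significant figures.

γ = 1/√(1 − 0.993²) = 8.4664
p = γβm₀c = 8.4664 × 0.993 × 3727 MeV/c = 31300 MeV/c

p ≈ 31300 MeV/c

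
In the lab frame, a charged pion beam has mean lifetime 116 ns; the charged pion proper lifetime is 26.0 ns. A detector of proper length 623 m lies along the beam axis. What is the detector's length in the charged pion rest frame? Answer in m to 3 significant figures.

Time dilation ⇒ γ = Δt/τ₀ = 116/26.0 = 4.4615
Length contraction: L = L₀/γ = 623/4.4615 = 140 m

L ≈ 140 m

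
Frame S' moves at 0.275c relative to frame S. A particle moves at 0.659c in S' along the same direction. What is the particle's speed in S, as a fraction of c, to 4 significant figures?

u ≈ 0.7907c

Relativistic velocity addition: u = (u' + v)/(1 + u'v/c²)
= (0.659 + 0.275)/(1 + 0.659×0.275) = 0.9340/1.18122 = 0.7907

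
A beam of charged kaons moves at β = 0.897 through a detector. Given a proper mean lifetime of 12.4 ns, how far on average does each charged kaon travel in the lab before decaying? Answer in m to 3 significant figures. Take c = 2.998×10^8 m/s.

d ≈ 7.54 m

γ = 1/√(1 − 0.897²) = 2.2623
Dilated lifetime: Δt = γτ₀ = 2.2623 × 12.4 ns = 28.052 ns
d = vΔt = 0.897c × 28.052 ns = 2.6892×10^8 m/s × 2.8052×10^-8 s = 7.54 m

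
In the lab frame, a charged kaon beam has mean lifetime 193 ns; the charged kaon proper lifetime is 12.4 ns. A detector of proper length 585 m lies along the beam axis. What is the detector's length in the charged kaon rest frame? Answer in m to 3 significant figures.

L ≈ 37.6 m

Time dilation ⇒ γ = Δt/τ₀ = 193/12.4 = 15.565
Length contraction: L = L₀/γ = 585/15.565 = 37.6 m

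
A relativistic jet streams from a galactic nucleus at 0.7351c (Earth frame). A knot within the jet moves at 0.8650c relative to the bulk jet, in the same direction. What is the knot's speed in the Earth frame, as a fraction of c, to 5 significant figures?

Relativistic velocity addition: u = (u' + v)/(1 + u'v/c²)
= (0.8650 + 0.7351)/(1 + 0.8650×0.7351) = 1.6001/1.635861 = 0.97814

u ≈ 0.97814c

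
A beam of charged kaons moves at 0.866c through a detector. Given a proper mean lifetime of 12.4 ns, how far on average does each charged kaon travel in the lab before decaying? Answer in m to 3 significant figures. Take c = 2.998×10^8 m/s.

γ = 1/√(1 − 0.866²) = 1.9998
Dilated lifetime: Δt = γτ₀ = 1.9998 × 12.4 ns = 24.798 ns
d = vΔt = 0.866c × 24.798 ns = 2.5963×10^8 m/s × 2.4798×10^-8 s = 6.44 m

d ≈ 6.44 m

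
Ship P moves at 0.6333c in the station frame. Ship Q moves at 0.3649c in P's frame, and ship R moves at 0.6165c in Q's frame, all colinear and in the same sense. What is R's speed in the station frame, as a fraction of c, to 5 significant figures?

Compose boost 2: (0.3649 + 0.6333)/(1 + 0.3649×0.6333) = 0.99820/1.231091 = 0.8108254
Compose boost 3: (0.6165 + 0.8108254)/(1 + 0.6165×0.8108254) = 1.427325/1.499874 = 0.95163

u ≈ 0.95163c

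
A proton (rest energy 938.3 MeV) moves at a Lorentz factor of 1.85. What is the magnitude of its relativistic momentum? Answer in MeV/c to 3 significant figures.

p ≈ 1460 MeV/c

β = √(1 − 1/γ²) = √(1 − 1/1.85²) = 0.84132
p = γβm₀c = 1.85 × 0.84132 × 938.3 MeV/c = 1460 MeV/c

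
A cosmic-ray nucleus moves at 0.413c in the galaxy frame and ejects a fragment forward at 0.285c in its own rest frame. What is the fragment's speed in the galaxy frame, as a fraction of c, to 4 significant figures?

Compose boost 2: (0.285 + 0.413)/(1 + 0.285×0.413) = 0.6980/1.11770 = 0.6245

u ≈ 0.6245c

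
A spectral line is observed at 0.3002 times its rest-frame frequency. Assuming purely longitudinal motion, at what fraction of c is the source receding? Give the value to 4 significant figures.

f_obs/f_src = √((1−β)/(1+β)) = 0.3002  ⇒  (1−β)/(1+β) = 0.0901200
β = |1 − D²|/(1 + D²) = |1 − 0.0901200|/(1 + 0.0901200) = 0.8347

β ≈ 0.8347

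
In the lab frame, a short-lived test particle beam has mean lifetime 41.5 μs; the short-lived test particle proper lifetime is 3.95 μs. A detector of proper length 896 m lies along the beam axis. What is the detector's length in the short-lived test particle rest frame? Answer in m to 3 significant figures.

Time dilation ⇒ γ = Δt/τ₀ = 41.5/3.95 = 10.506
Length contraction: L = L₀/γ = 896/10.506 = 85.3 m

L ≈ 85.3 m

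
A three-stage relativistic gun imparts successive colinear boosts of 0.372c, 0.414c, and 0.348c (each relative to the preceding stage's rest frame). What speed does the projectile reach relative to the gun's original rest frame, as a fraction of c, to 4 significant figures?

u ≈ 0.8319c

Compose boost 2: (0.414 + 0.372)/(1 + 0.414×0.372) = 0.7860/1.15401 = 0.681104
Compose boost 3: (0.348 + 0.681104)/(1 + 0.348×0.681104) = 1.02910/1.23702 = 0.8319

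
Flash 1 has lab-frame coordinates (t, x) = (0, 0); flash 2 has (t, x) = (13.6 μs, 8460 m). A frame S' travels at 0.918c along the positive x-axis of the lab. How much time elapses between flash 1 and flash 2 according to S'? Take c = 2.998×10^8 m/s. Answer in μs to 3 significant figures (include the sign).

Δt' ≈ -31.0 μs

γ = 1/√(1 − 0.918²) = 2.5216
Δt' = γ(Δt − vΔx/c²) = 2.5216 × (13.6 μs − 0.918×8460 m / (2.998×10^8 m/s))
= 2.5216 × (-12.305 μs) = -31.0 μs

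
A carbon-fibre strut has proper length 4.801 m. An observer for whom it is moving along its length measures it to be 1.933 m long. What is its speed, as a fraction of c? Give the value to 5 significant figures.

γ = L₀/L = 4.801/1.933 = 2.483704
β = √(1 − 1/γ²) = 0.91537

β ≈ 0.91537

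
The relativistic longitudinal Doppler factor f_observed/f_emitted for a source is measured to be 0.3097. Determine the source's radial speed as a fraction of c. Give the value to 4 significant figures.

f_obs/f_src = √((1−β)/(1+β)) = 0.3097  ⇒  (1−β)/(1+β) = 0.0959141
β = |1 − D²|/(1 + D²) = |1 − 0.0959141|/(1 + 0.0959141) = 0.8250

β ≈ 0.8250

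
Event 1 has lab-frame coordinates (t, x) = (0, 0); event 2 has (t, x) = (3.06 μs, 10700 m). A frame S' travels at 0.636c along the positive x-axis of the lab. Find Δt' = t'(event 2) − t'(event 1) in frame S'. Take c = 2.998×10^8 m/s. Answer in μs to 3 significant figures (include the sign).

Δt' ≈ -25.4 μs

γ = 1/√(1 − 0.636²) = 1.2959
Δt' = γ(Δt − vΔx/c²) = 1.2959 × (3.06 μs − 0.636×10700 m / (2.998×10^8 m/s))
= 1.2959 × (-19.639 μs) = -25.4 μs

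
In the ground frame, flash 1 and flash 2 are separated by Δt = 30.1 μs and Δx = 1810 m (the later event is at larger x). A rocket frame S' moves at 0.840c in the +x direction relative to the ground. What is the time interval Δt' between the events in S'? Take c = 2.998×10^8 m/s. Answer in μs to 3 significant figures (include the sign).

γ = 1/√(1 − 0.840²) = 1.8430
Δt' = γ(Δt − vΔx/c²) = 1.8430 × (30.1 μs − 0.840×1810 m / (2.998×10^8 m/s))
= 1.8430 × (25.029 μs) = 46.1 μs

Δt' ≈ 46.1 μs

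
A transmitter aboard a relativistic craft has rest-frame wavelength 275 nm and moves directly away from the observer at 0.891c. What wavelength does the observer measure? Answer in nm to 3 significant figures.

Relativistic Doppler: λ_obs = λ_src √((1+β)/(1−β))
= 275 × √(1.8910/0.10900) = 275 × 4.1652 = 1150 nm

λ_obs ≈ 1150 nm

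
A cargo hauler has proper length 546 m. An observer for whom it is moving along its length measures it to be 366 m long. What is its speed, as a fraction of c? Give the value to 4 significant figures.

γ = L₀/L = 546/366 = 1.49180
β = √(1 − 1/γ²) = 0.7421

β ≈ 0.7421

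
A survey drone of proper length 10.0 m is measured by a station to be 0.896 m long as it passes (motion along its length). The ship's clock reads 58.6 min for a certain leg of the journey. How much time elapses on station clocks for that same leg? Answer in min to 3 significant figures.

Length contraction ⇒ γ = L₀/L = 10.0/0.896 = 11.161
Time dilation: Δt = γτ₀ = 11.161 × 58.6 min = 654 min

Δt ≈ 654 min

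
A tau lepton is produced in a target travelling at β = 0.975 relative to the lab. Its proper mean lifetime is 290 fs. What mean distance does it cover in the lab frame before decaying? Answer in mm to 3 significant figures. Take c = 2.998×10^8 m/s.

γ = 1/√(1 − 0.975²) = 4.5004
Dilated lifetime: Δt = γτ₀ = 4.5004 × 290 fs = 1305.1 fs
d = vΔt = 0.975c × 1305.1 fs = 2.9230×10^8 m/s × 1.3051×10^-12 s = 0.381 mm

d ≈ 0.381 mm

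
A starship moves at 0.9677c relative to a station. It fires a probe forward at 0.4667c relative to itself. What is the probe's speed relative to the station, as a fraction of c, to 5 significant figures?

Relativistic velocity addition: u = (u' + v)/(1 + u'v/c²)
= (0.4667 + 0.9677)/(1 + 0.4667×0.9677) = 1.4344/1.451626 = 0.98813

u ≈ 0.98813c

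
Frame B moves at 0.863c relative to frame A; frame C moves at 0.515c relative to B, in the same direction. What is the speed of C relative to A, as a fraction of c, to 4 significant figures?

u ≈ 0.9540c

Compose boost 2: (0.515 + 0.863)/(1 + 0.515×0.863) = 1.378/1.44444 = 0.9540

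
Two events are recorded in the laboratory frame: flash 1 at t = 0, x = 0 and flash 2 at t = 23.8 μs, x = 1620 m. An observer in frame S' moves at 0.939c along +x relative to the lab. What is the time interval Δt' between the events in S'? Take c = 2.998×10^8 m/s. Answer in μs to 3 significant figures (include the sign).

Δt' ≈ 54.4 μs

γ = 1/√(1 − 0.939²) = 2.9077
Δt' = γ(Δt − vΔx/c²) = 2.9077 × (23.8 μs − 0.939×1620 m / (2.998×10^8 m/s))
= 2.9077 × (18.726 μs) = 54.4 μs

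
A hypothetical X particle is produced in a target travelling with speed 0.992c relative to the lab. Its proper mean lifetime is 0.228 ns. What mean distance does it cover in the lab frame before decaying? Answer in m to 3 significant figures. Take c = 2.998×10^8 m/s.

γ = 1/√(1 − 0.992²) = 7.9216
Dilated lifetime: Δt = γτ₀ = 7.9216 × 0.228 ns = 1.8061 ns
d = vΔt = 0.992c × 1.8061 ns = 2.9740×10^8 m/s × 1.8061×10^-9 s = 0.537 m

d ≈ 0.537 m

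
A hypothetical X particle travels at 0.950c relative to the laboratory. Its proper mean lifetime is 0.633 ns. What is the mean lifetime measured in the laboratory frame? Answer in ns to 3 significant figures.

Δt ≈ 2.03 ns

γ = 1/√(1 − 0.950²) = 3.2026
Time dilation: Δt = γτ₀ = 3.2026 × 0.633 ns = 2.03 ns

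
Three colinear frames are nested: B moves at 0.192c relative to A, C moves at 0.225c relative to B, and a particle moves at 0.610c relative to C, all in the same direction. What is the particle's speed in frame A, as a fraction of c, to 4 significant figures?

Compose boost 2: (0.225 + 0.192)/(1 + 0.225×0.192) = 0.4170/1.04320 = 0.399732
Compose boost 3: (0.610 + 0.399732)/(1 + 0.610×0.399732) = 1.00973/1.24384 = 0.8118

u ≈ 0.8118c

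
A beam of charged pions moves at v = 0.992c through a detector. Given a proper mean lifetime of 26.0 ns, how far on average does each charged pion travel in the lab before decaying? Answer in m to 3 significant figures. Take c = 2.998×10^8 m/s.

γ = 1/√(1 − 0.992²) = 7.9216
Dilated lifetime: Δt = γτ₀ = 7.9216 × 26.0 ns = 205.96 ns
d = vΔt = 0.992c × 205.96 ns = 2.9740×10^8 m/s × 2.0596×10^-7 s = 61.3 m

d ≈ 61.3 m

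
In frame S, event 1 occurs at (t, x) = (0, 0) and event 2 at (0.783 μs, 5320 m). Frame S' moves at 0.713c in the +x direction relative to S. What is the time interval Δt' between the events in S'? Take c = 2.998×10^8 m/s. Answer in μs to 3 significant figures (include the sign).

γ = 1/√(1 − 0.713²) = 1.4262
Δt' = γ(Δt − vΔx/c²) = 1.4262 × (0.783 μs − 0.713×5320 m / (2.998×10^8 m/s))
= 1.4262 × (-11.869 μs) = -16.9 μs

Δt' ≈ -16.9 μs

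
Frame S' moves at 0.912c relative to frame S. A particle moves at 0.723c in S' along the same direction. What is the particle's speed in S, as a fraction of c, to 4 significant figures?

Relativistic velocity addition: u = (u' + v)/(1 + u'v/c²)
= (0.723 + 0.912)/(1 + 0.723×0.912) = 1.635/1.65938 = 0.9853

u ≈ 0.9853c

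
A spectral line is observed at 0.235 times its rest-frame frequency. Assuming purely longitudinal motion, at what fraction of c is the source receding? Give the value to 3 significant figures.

f_obs/f_src = √((1−β)/(1+β)) = 0.235  ⇒  (1−β)/(1+β) = 0.055225
β = |1 − D²|/(1 + D²) = |1 − 0.055225|/(1 + 0.055225) = 0.895

β ≈ 0.895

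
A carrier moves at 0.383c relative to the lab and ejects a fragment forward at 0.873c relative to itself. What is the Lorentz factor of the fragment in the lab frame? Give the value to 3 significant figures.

γ ≈ 2.96

u_lab = (0.873 + 0.383)/(1 + 0.873×0.383) = 1.256/1.33436 = 0.941276
γ = 1/√(1 − 0.941276²) = 2.96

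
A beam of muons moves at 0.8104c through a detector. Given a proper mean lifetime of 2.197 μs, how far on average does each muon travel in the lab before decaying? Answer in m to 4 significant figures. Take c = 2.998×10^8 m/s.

γ = 1/√(1 − 0.8104²) = 1.70684
Dilated lifetime: Δt = γτ₀ = 1.70684 × 2.197 μs = 3.74993 μs
d = vΔt = 0.8104c × 3.74993 μs = 2.42958×10^8 m/s × 3.74993×10^-6 s = 911.1 m

d ≈ 911.1 m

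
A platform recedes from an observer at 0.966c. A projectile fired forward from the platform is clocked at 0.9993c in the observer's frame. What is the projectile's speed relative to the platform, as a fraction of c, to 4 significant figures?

Inverse velocity addition: u' = (u − v)/(1 − uv/c²)
= (0.9993 − 0.966)/(1 − 0.9993×0.966) = 0.03330/0.0346762 = 0.9603

u' ≈ 0.9603c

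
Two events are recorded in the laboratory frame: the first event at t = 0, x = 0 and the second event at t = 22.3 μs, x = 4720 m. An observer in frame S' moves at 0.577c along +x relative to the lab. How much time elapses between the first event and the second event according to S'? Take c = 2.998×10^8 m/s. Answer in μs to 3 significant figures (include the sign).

γ = 1/√(1 − 0.577²) = 1.2244
Δt' = γ(Δt − vΔx/c²) = 1.2244 × (22.3 μs − 0.577×4720 m / (2.998×10^8 m/s))
= 1.2244 × (13.216 μs) = 16.2 μs

Δt' ≈ 16.2 μs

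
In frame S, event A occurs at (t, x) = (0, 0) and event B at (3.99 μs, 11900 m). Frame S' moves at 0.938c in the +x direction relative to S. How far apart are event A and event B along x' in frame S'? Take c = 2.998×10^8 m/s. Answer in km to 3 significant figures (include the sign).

Δx' ≈ 31.1 km

γ = 1/√(1 − 0.938²) = 2.8849
Δx' = γ(Δx − vΔt) = 2.8849 × (11900 m − 0.938×(2.998×10^8 m/s)×3.99×10^-6 s)
= 2.8849 × (10778 m) = 31.1 km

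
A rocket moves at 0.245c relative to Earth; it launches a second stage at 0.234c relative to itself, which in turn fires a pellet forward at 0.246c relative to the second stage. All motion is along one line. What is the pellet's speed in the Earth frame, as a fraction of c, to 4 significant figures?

u ≈ 0.6289c

Compose boost 2: (0.234 + 0.245)/(1 + 0.234×0.245) = 0.4790/1.05733 = 0.453028
Compose boost 3: (0.246 + 0.453028)/(1 + 0.246×0.453028) = 0.699028/1.11144 = 0.6289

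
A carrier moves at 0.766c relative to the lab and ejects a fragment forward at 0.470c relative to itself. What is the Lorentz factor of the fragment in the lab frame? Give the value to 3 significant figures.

γ ≈ 2.40

u_lab = (0.470 + 0.766)/(1 + 0.470×0.766) = 1.236/1.36002 = 0.908810
γ = 1/√(1 − 0.908810²) = 2.40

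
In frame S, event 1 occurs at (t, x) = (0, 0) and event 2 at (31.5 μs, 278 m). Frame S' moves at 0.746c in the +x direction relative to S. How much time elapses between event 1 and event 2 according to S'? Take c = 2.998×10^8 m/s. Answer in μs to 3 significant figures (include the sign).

Δt' ≈ 46.3 μs

γ = 1/√(1 − 0.746²) = 1.5016
Δt' = γ(Δt − vΔx/c²) = 1.5016 × (31.5 μs − 0.746×278 m / (2.998×10^8 m/s))
= 1.5016 × (30.808 μs) = 46.3 μs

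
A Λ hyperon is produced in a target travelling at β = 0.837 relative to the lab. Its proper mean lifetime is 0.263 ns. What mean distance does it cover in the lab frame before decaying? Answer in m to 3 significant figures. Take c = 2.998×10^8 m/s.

γ = 1/√(1 − 0.837²) = 1.8275
Dilated lifetime: Δt = γτ₀ = 1.8275 × 0.263 ns = 0.48063 ns
d = vΔt = 0.837c × 0.48063 ns = 2.5093×10^8 m/s × 4.8063×10^-10 s = 0.121 m

d ≈ 0.121 m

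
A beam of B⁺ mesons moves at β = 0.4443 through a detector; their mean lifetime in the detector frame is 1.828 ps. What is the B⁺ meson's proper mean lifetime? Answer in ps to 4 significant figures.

γ = 1/√(1 − 0.4443²) = 1.11622
Proper time: τ₀ = Δt/γ = 1.828/1.11622 = 1.638 ps

τ₀ ≈ 1.638 ps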